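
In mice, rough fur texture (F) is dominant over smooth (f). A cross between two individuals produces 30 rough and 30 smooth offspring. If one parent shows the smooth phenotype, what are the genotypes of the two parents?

Observed offspring: 30 rough, 30 smooth
The observed ratio simplifies to 1:1. One parent shows smooth, so its genotype must be ff. A 1:1 offspring split requires the other parent to be heterozygous (Ff).
Parent genotypes: ff × Ff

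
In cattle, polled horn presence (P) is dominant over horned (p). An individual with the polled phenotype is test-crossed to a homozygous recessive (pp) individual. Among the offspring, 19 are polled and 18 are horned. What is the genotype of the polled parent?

Test cross: ? × pp
Offspring: 19 polled, 18 horned — approximately 1:1.
A 1:1 ratio in a test cross indicates the unknown parent is heterozygous (Pp).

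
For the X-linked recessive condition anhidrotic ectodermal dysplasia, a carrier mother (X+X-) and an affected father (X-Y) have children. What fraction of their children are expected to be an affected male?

Cross: X+X- × X-Y
Offspring: 1 X+X-, 1 X+Y, 1 X-X-, 1 X-Y
Probability of an affected male: 1/4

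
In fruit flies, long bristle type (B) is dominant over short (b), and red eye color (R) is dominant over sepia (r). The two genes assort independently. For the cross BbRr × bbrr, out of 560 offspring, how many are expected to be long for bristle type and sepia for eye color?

Dihybrid cross BbRr × bbrr — consider each gene separately:
bristle type: Bb × bb → 2 Bb, 2 bb → 2 B_ : 2 bb (out of 4)
eye color: Rr × rr → 2 Rr, 2 rr → 2 R_ : 2 rr (out of 4)
Looking for: long (B_) and sepia (rr)
P(long) = 2/4, P(sepia) = 2/4
P(both) = 2/4 × 2/4 = 4/16 = 1/4
Expected count = 1/4 × 560 = 140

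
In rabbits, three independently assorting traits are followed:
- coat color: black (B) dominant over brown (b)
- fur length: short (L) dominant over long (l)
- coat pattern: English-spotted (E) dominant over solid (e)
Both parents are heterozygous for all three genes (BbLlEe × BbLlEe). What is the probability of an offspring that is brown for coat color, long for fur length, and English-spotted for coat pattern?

Trihybrid cross: BbLlEe × BbLlEe
Each trait segregates independently with a 3:1 phenotypic ratio, so each gene contributes 3/4 (dominant) or 1/4 (recessive).
Target: brown (coat color), long (fur length), English-spotted (coat pattern)
Probability = product of independent per-trait probabilities
= 1/4 × 1/4 × 3/4 = 3/64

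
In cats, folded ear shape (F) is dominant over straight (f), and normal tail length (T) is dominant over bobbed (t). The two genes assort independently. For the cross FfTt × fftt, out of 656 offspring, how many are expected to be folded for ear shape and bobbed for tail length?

Dihybrid cross FfTt × fftt — consider each gene separately:
ear shape: Ff × ff → 2 Ff, 2 ff → 2 F_ : 2 ff (out of 4)
tail length: Tt × tt → 2 Tt, 2 tt → 2 T_ : 2 tt (out of 4)
Looking for: folded (F_) and bobbed (tt)
P(folded) = 2/4, P(bobbed) = 2/4
P(both) = 2/4 × 2/4 = 4/16 = 1/4
Expected count = 1/4 × 656 = 164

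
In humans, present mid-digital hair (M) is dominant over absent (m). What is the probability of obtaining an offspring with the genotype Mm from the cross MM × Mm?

Punnett square for MM × Mm:
Offspring genotypes: 2 MM, 2 Mm
Total offspring: 4
Count with target: 2
Probability: 2/4 = 1/2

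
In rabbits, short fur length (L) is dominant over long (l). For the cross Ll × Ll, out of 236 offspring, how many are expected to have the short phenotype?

Punnett square for Ll × Ll:
Offspring genotypes: 1 LL, 2 Ll, 1 ll
Total offspring: 4
Count with target: 3
Probability: 3/4
Expected count = 3/4 × 236 = 177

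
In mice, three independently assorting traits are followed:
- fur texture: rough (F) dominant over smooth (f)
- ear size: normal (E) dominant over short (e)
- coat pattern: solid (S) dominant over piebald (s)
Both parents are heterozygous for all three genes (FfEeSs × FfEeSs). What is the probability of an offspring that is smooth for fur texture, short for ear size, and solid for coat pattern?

Trihybrid cross: FfEeSs × FfEeSs
Each trait segregates independently with a 3:1 phenotypic ratio, so each gene contributes 3/4 (dominant) or 1/4 (recessive).
Target: smooth (fur texture), short (ear size), solid (coat pattern)
Probability = product of independent per-trait probabilities
= 1/4 × 1/4 × 3/4 = 3/64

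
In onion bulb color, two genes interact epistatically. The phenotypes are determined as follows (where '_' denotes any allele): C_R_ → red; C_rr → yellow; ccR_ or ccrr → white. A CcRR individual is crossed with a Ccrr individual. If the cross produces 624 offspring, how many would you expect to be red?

Cross: CcRR × Ccrr — consider each gene separately:
C gene: Cc × Cc → 1 CC, 2 Cc, 1 cc → 3 C_ : 1 cc (out of 4)
R gene: RR × rr → 4 Rr → 4 R_ (out of 4)
Genotype classes (out of 4 × 4 = 16): C_R_ = 3×4 = 12; ccR_ = 1×4 = 4
Apply the phenotype rules: C_R_ (12) → red; ccR_ (4) → white
Phenotype counts (out of 16): 12 red, 4 white
red: 12 out of 16 → fraction 3/4
Expected count = 3/4 × 624 = 468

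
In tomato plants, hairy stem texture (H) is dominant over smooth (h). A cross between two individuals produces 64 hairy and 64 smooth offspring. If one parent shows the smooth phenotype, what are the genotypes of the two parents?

Observed offspring: 64 hairy, 64 smooth
The observed ratio simplifies to 1:1. One parent shows smooth, so its genotype must be hh. A 1:1 offspring split requires the other parent to be heterozygous (Hh).
Parent genotypes: hh × Hh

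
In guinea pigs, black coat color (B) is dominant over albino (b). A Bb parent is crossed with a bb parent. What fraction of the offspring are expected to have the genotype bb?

Punnett square for Bb × bb:
Offspring genotypes: 2 Bb, 2 bb
Total offspring: 4
Count with target: 2
Probability: 2/4 = 1/2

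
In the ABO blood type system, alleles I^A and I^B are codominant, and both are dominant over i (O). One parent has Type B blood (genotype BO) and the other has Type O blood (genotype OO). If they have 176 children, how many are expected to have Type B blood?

Cross: BO × OO
Possible offspring genotypes: 2 BO, 2 OO
Blood type counts: 2 Type B, 2 Type O
Probability of Type B: 2/4 = 1/2
Expected count = 1/2 × 176 = 88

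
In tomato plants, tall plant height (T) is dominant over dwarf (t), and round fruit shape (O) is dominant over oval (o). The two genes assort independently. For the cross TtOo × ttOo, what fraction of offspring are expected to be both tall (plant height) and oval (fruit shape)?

Dihybrid cross TtOo × ttOo — consider each gene separately:
plant height: Tt × tt → 2 Tt, 2 tt → 2 T_ : 2 tt (out of 4)
fruit shape: Oo × Oo → 1 OO, 2 Oo, 1 oo → 3 O_ : 1 oo (out of 4)
Looking for: tall (T_) and oval (oo)
P(tall) = 2/4, P(oval) = 1/4
P(both) = 2/4 × 1/4 = 2/16 = 1/8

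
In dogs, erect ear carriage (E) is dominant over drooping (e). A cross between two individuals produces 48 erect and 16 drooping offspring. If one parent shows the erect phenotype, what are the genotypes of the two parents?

Observed offspring: 48 erect, 16 drooping
The observed ratio simplifies to 3:1. Drooping (ee) offspring appear, so each parent must contribute one e allele. The parent stated to show erect carries E, so it is Ee. The other parent is then either Ee or ee: Ee × ee would give a 1:1 split, whereas Ee × Ee gives 3:1 — matching the data. So both parents are heterozygous (Ee × Ee).
Parent genotypes: Ee × Ee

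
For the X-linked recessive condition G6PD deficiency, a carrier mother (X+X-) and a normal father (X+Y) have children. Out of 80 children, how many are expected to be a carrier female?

Cross: X+X- × X+Y
Offspring: 1 X+X+, 1 X+Y, 1 X+X-, 1 X-Y
Probability of a carrier female: 1/4
Expected count = 1/4 × 80 = 20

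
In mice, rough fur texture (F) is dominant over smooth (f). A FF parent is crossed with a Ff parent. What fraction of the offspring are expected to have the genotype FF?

Punnett square for FF × Ff:
Offspring genotypes: 2 FF, 2 Ff
Total offspring: 4
Count with target: 2
Probability: 2/4 = 1/2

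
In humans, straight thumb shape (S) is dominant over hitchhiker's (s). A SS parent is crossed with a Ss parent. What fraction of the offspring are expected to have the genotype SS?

Punnett square for SS × Ss:
Offspring genotypes: 2 SS, 2 Ss
Total offspring: 4
Count with target: 2
Probability: 2/4 = 1/2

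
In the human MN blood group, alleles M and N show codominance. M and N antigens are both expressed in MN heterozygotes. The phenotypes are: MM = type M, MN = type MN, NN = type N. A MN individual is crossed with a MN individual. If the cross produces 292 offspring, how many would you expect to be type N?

Punnett square for MN × MN:
Offspring genotypes: 1 MM, 2 MN, 1 NN
Phenotype counts: 1 type M, 2 type MN, 1 type N
type N: 1 out of 4 → fraction 1/4
Expected count = 1/4 × 292 = 73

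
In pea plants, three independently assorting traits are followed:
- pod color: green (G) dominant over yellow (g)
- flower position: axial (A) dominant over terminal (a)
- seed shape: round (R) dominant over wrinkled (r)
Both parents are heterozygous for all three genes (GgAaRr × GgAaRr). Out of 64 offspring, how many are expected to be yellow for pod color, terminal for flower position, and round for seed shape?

Trihybrid cross: GgAaRr × GgAaRr
Each trait segregates independently with a 3:1 phenotypic ratio, so each gene contributes 3/4 (dominant) or 1/4 (recessive).
Target: yellow (pod color), terminal (flower position), round (seed shape)
Probability = product of independent per-trait probabilities
= 1/4 × 1/4 × 3/4 = 3/64
Expected count = 3/64 × 64 = 3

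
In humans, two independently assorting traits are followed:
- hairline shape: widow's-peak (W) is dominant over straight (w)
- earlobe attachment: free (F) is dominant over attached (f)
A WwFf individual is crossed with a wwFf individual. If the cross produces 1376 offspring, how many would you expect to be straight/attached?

Dihybrid cross WwFf × wwFf — consider each gene separately:
hairline shape: Ww × ww → 2 Ww, 2 ww → 2 W_ : 2 ww (out of 4)
earlobe attachment: Ff × Ff → 1 FF, 2 Ff, 1 ff → 3 F_ : 1 ff (out of 4)
Combine (counts out of 4 × 4 = 16): widow's-peak/free (W_F_) = 2×3 = 6; widow's-peak/attached (W_ff) = 2×1 = 2; straight/free (wwF_) = 2×3 = 6; straight/attached (wwff) = 2×1 = 2
Phenotype counts (out of 16): 6 widow's-peak/free, 2 widow's-peak/attached, 6 straight/free, 2 straight/attached
straight/attached: 2 out of 16 → fraction 1/8
Expected count = 1/8 × 1376 = 172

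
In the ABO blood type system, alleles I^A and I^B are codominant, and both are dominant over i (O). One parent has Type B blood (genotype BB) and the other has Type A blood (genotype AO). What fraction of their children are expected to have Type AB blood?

Cross: BB × AO
Possible offspring genotypes: 2 AB, 2 BO
Blood type counts: 2 Type AB, 2 Type B
Probability of Type AB: 2/4 = 1/2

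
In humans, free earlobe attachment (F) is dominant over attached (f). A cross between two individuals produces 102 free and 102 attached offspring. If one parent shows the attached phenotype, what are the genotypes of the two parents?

Observed offspring: 102 free, 102 attached
The observed ratio simplifies to 1:1. One parent shows attached, so its genotype must be ff. A 1:1 offspring split requires the other parent to be heterozygous (Ff).
Parent genotypes: ff × Ff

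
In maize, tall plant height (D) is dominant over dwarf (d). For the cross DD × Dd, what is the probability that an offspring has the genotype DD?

Punnett square for DD × Dd:
Offspring genotypes: 2 DD, 2 Dd
Total offspring: 4
Count with target: 2
Probability: 2/4 = 1/2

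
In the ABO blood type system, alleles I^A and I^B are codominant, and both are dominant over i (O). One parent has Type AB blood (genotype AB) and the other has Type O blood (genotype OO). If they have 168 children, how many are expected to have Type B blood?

Cross: AB × OO
Possible offspring genotypes: 2 AO, 2 BO
Blood type counts: 2 Type A, 2 Type B
Probability of Type B: 2/4 = 1/2
Expected count = 1/2 × 168 = 84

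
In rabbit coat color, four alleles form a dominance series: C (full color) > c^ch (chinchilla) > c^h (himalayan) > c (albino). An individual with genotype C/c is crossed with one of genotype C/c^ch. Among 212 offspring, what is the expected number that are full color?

Cross: C/c × C/c^ch
Allele dominance: C > c^ch > c^h > c
Offspring genotypes: 1 C/C, 1 C/c^ch, 1 C/c, 1 c^ch/c
Phenotype counts: 3 full color, 1 chinchilla
full color: 3 out of 4 → fraction 3/4
Expected count = 3/4 × 212 = 159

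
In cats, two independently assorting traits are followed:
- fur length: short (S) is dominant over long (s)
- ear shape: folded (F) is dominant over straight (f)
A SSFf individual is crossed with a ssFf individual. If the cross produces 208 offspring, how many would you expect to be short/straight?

Dihybrid cross SSFf × ssFf — consider each gene separately:
fur length: SS × ss → 4 Ss → 4 S_ (out of 4)
ear shape: Ff × Ff → 1 FF, 2 Ff, 1 ff → 3 F_ : 1 ff (out of 4)
Combine (counts out of 4 × 4 = 16): short/folded (S_F_) = 4×3 = 12; short/straight (S_ff) = 4×1 = 4
Phenotype counts (out of 16): 12 short/folded, 4 short/straight
short/straight: 4 out of 16 → fraction 1/4
Expected count = 1/4 × 208 = 52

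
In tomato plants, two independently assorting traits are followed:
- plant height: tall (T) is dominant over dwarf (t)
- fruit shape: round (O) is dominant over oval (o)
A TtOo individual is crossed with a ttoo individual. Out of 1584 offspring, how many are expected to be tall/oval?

Dihybrid cross TtOo × ttoo — consider each gene separately:
plant height: Tt × tt → 2 Tt, 2 tt → 2 T_ : 2 tt (out of 4)
fruit shape: Oo × oo → 2 Oo, 2 oo → 2 O_ : 2 oo (out of 4)
Combine (counts out of 4 × 4 = 16): tall/round (T_O_) = 2×2 = 4; tall/oval (T_oo) = 2×2 = 4; dwarf/round (ttO_) = 2×2 = 4; dwarf/oval (ttoo) = 2×2 = 4
Phenotype counts (out of 16): 4 tall/round, 4 tall/oval, 4 dwarf/round, 4 dwarf/oval
tall/oval: 4 out of 16 → fraction 1/4
Expected count = 1/4 × 1584 = 396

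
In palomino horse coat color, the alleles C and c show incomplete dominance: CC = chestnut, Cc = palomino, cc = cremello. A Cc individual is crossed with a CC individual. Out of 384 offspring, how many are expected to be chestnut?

Punnett square for Cc × CC:
Offspring genotypes: 2 CC, 2 Cc
Phenotype counts: 2 chestnut, 2 palomino
chestnut: 2 out of 4 → fraction 1/2
Expected count = 1/2 × 384 = 192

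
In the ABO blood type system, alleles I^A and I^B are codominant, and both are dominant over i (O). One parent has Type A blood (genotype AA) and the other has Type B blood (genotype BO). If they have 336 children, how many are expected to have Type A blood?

Cross: AA × BO
Possible offspring genotypes: 2 AB, 2 AO
Blood type counts: 2 Type AB, 2 Type A
Probability of Type A: 2/4 = 1/2
Expected count = 1/2 × 336 = 168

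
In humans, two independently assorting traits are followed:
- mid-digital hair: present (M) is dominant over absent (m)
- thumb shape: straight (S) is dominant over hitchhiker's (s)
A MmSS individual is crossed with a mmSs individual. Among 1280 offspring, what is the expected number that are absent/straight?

Dihybrid cross MmSS × mmSs — consider each gene separately:
mid-digital hair: Mm × mm → 2 Mm, 2 mm → 2 M_ : 2 mm (out of 4)
thumb shape: SS × Ss → 2 SS, 2 Ss → 4 S_ (out of 4)
Combine (counts out of 4 × 4 = 16): present/straight (M_S_) = 2×4 = 8; absent/straight (mmS_) = 2×4 = 8
Phenotype counts (out of 16): 8 present/straight, 8 absent/straight
absent/straight: 8 out of 16 → fraction 1/2
Expected count = 1/2 × 1280 = 640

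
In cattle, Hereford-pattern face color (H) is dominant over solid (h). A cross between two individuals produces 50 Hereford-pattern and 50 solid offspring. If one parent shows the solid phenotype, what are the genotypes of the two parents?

Observed offspring: 50 Hereford-pattern, 50 solid
The observed ratio simplifies to 1:1. One parent shows solid, so its genotype must be hh. A 1:1 offspring split requires the other parent to be heterozygous (Hh).
Parent genotypes: hh × Hh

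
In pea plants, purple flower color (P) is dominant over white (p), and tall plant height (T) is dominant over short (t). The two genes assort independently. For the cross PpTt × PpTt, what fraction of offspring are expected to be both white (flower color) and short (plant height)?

Dihybrid cross PpTt × PpTt — consider each gene separately:
flower color: Pp × Pp → 1 PP, 2 Pp, 1 pp → 3 P_ : 1 pp (out of 4)
plant height: Tt × Tt → 1 TT, 2 Tt, 1 tt → 3 T_ : 1 tt (out of 4)
Looking for: white (pp) and short (tt)
P(white) = 1/4, P(short) = 1/4
P(both) = 1/4 × 1/4 = 1/16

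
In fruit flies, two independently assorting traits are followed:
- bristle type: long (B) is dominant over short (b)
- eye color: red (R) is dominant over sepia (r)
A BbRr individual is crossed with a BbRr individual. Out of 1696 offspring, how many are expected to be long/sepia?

Dihybrid cross BbRr × BbRr — consider each gene separately:
bristle type: Bb × Bb → 1 BB, 2 Bb, 1 bb → 3 B_ : 1 bb (out of 4)
eye color: Rr × Rr → 1 RR, 2 Rr, 1 rr → 3 R_ : 1 rr (out of 4)
Combine (counts out of 4 × 4 = 16): long/red (B_R_) = 3×3 = 9; long/sepia (B_rr) = 3×1 = 3; short/red (bbR_) = 1×3 = 3; short/sepia (bbrr) = 1×1 = 1
Phenotype counts (out of 16): 9 long/red, 3 long/sepia, 3 short/red, 1 short/sepia
long/sepia: 3 out of 16 → fraction 3/16
Expected count = 3/16 × 1696 = 318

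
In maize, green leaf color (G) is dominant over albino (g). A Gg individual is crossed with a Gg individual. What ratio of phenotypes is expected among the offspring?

Punnett square for Gg × Gg:
Offspring genotypes: 1 GG, 2 Gg, 1 gg
green: 3, albino: 1
Ratio: 3:1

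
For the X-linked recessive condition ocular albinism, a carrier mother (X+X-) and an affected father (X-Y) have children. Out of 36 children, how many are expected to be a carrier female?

Cross: X+X- × X-Y
Offspring: 1 X+X-, 1 X+Y, 1 X-X-, 1 X-Y
Probability of a carrier female: 1/4
Expected count = 1/4 × 36 = 9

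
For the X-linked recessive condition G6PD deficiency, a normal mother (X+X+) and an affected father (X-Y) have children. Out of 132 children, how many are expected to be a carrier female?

Cross: X+X+ × X-Y
Offspring: 2 X+X-, 2 X+Y
Probability of a carrier female: 2/4 = 1/2
Expected count = 1/2 × 132 = 66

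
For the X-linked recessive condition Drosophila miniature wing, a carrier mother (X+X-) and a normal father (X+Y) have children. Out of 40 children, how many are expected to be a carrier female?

Cross: X+X- × X+Y
Offspring: 1 X+X+, 1 X+Y, 1 X+X-, 1 X-Y
Probability of a carrier female: 1/4
Expected count = 1/4 × 40 = 10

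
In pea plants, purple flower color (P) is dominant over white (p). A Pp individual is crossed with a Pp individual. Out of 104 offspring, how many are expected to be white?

Punnett square for Pp × Pp:
Offspring genotypes: 1 PP, 2 Pp, 1 pp
purple: 3, white: 1
white: 1 out of 4 → fraction 1/4
Expected count = 1/4 × 104 = 26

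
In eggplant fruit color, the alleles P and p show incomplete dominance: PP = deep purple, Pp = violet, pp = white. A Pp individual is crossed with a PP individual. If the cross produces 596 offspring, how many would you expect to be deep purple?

Punnett square for Pp × PP:
Offspring genotypes: 2 PP, 2 Pp
Phenotype counts: 2 deep purple, 2 violet
deep purple: 2 out of 4 → fraction 1/2
Expected count = 1/2 × 596 = 298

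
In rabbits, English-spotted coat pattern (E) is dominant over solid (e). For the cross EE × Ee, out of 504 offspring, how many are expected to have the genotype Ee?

Punnett square for EE × Ee:
Offspring genotypes: 2 EE, 2 Ee
Total offspring: 4
Count with target: 2
Probability: 2/4 = 1/2
Expected count = 1/2 × 504 = 252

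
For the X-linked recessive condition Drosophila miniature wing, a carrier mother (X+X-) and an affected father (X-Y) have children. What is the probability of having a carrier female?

Cross: X+X- × X-Y
Offspring: 1 X+X-, 1 X+Y, 1 X-X-, 1 X-Y
Probability of a carrier female: 1/4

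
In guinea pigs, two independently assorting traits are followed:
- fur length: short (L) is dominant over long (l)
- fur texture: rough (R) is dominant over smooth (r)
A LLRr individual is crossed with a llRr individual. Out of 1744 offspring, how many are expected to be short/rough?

Dihybrid cross LLRr × llRr — consider each gene separately:
fur length: LL × ll → 4 Ll → 4 L_ (out of 4)
fur texture: Rr × Rr → 1 RR, 2 Rr, 1 rr → 3 R_ : 1 rr (out of 4)
Combine (counts out of 4 × 4 = 16): short/rough (L_R_) = 4×3 = 12; short/smooth (L_rr) = 4×1 = 4
Phenotype counts (out of 16): 12 short/rough, 4 short/smooth
short/rough: 12 out of 16 → fraction 3/4
Expected count = 3/4 × 1744 = 1308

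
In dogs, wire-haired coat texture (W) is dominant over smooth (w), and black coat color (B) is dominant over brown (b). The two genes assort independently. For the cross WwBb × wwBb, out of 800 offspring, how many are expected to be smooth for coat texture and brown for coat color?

Dihybrid cross WwBb × wwBb — consider each gene separately:
coat texture: Ww × ww → 2 Ww, 2 ww → 2 W_ : 2 ww (out of 4)
coat color: Bb × Bb → 1 BB, 2 Bb, 1 bb → 3 B_ : 1 bb (out of 4)
Looking for: smooth (ww) and brown (bb)
P(smooth) = 2/4, P(brown) = 1/4
P(both) = 2/4 × 1/4 = 2/16 = 1/8
Expected count = 1/8 × 800 = 100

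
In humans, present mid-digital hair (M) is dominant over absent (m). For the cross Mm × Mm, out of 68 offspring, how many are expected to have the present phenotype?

Punnett square for Mm × Mm:
Offspring genotypes: 1 MM, 2 Mm, 1 mm
Total offspring: 4
Count with target: 3
Probability: 3/4
Expected count = 3/4 × 68 = 51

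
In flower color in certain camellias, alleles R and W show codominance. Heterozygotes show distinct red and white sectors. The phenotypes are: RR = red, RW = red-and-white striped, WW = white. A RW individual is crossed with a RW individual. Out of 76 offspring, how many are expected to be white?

Punnett square for RW × RW:
Offspring genotypes: 1 RR, 2 RW, 1 WW
Phenotype counts: 1 red, 2 red-and-white striped, 1 white
white: 1 out of 4 → fraction 1/4
Expected count = 1/4 × 76 = 19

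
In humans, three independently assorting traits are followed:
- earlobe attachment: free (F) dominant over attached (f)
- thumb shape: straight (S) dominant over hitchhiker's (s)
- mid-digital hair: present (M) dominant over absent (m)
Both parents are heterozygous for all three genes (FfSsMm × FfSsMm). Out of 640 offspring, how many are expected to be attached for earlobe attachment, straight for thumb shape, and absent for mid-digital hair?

Trihybrid cross: FfSsMm × FfSsMm
Each trait segregates independently with a 3:1 phenotypic ratio, so each gene contributes 3/4 (dominant) or 1/4 (recessive).
Target: attached (earlobe attachment), straight (thumb shape), absent (mid-digital hair)
Probability = product of independent per-trait probabilities
= 1/4 × 3/4 × 1/4 = 3/64
Expected count = 3/64 × 640 = 30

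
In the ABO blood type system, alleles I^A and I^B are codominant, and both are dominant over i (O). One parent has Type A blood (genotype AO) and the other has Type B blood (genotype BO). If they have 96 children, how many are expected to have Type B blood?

Cross: AO × BO
Possible offspring genotypes: 1 AB, 1 AO, 1 BO, 1 OO
Blood type counts: 1 Type AB, 1 Type A, 1 Type B, 1 Type O
Probability of Type B: 1/4
Expected count = 1/4 × 96 = 24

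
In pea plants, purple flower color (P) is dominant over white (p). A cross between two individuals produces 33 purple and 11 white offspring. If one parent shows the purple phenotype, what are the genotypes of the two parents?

Observed offspring: 33 purple, 11 white
The observed ratio simplifies to 3:1. White (pp) offspring appear, so each parent must contribute one p allele. The parent stated to show purple carries P, so it is Pp. The other parent is then either Pp or pp: Pp × pp would give a 1:1 split, whereas Pp × Pp gives 3:1 — matching the data. So both parents are heterozygous (Pp × Pp).
Parent genotypes: Pp × Pp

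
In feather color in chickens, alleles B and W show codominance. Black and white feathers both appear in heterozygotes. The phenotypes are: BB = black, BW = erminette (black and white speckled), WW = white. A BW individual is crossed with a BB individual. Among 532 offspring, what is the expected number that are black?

Punnett square for BW × BB:
Offspring genotypes: 2 BB, 2 BW
Phenotype counts: 2 black, 2 erminette (black and white speckled)
black: 2 out of 4 → fraction 1/2
Expected count = 1/2 × 532 = 266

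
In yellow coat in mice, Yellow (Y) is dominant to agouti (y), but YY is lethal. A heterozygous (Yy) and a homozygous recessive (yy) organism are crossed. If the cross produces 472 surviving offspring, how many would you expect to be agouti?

Cross: Yy × yy
Punnett square offspring (before lethality): 2 Yy, 2 yy
No YY offspring are produced in this cross.
agouti: 2 out of 4 → fraction 1/2
Expected count = 1/2 × 472 = 236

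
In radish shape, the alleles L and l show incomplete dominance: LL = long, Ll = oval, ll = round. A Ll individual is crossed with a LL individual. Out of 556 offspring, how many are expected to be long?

Punnett square for Ll × LL:
Offspring genotypes: 2 LL, 2 Ll
Phenotype counts: 2 long, 2 oval
long: 2 out of 4 → fraction 1/2
Expected count = 1/2 × 556 = 278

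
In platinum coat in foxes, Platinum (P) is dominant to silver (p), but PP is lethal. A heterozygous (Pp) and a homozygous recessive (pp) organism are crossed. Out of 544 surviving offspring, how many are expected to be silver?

Cross: Pp × pp
Punnett square offspring (before lethality): 2 Pp, 2 pp
No PP offspring are produced in this cross.
silver: 2 out of 4 → fraction 1/2
Expected count = 1/2 × 544 = 272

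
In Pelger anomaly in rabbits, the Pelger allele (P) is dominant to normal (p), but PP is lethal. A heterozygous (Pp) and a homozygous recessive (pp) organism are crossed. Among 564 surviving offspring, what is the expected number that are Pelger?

Cross: Pp × pp
Punnett square offspring (before lethality): 2 Pp, 2 pp
No PP offspring are produced in this cross.
Pelger: 2 out of 4 → fraction 1/2
Expected count = 1/2 × 564 = 282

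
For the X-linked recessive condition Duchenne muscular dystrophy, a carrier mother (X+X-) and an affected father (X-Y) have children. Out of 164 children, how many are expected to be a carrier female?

Cross: X+X- × X-Y
Offspring: 1 X+X-, 1 X+Y, 1 X-X-, 1 X-Y
Probability of a carrier female: 1/4
Expected count = 1/4 × 164 = 41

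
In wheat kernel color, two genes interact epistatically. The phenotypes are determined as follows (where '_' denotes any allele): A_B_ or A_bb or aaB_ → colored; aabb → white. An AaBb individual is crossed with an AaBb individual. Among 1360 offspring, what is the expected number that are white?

Cross: AaBb × AaBb — consider each gene separately:
A gene: Aa × Aa → 1 AA, 2 Aa, 1 aa → 3 A_ : 1 aa (out of 4)
B gene: Bb × Bb → 1 BB, 2 Bb, 1 bb → 3 B_ : 1 bb (out of 4)
Genotype classes (out of 4 × 4 = 16): A_B_ = 3×3 = 9; A_bb = 3×1 = 3; aaB_ = 1×3 = 3; aabb = 1×1 = 1
Apply the phenotype rules: A_B_ (9) + A_bb (3) + aaB_ (3) → colored; aabb (1) → white
Phenotype counts (out of 16): 15 colored, 1 white
white: 1 out of 16 → fraction 1/16
Expected count = 1/16 × 1360 = 85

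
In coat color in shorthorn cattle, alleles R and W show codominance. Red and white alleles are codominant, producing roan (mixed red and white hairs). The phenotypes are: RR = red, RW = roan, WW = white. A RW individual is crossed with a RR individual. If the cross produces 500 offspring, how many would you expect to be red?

Punnett square for RW × RR:
Offspring genotypes: 2 RR, 2 RW
Phenotype counts: 2 red, 2 roan
red: 2 out of 4 → fraction 1/2
Expected count = 1/2 × 500 = 250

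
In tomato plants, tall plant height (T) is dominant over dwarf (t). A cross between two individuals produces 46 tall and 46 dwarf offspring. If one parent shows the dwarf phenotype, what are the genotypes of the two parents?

Observed offspring: 46 tall, 46 dwarf
The observed ratio simplifies to 1:1. One parent shows dwarf, so its genotype must be tt. A 1:1 offspring split requires the other parent to be heterozygous (Tt).
Parent genotypes: tt × Tt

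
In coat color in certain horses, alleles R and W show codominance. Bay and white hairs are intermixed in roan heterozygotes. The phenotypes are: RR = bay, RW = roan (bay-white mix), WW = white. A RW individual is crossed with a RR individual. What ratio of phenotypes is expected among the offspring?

Punnett square for RW × RR:
Offspring genotypes: 2 RR, 2 RW
Phenotype counts: 2 bay, 2 roan (bay-white mix)
Ratio: 1 bay : 1 roan (bay-white mix)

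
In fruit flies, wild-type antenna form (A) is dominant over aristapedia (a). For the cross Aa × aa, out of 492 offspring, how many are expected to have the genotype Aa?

Punnett square for Aa × aa:
Offspring genotypes: 2 Aa, 2 aa
Total offspring: 4
Count with target: 2
Probability: 2/4 = 1/2
Expected count = 1/2 × 492 = 246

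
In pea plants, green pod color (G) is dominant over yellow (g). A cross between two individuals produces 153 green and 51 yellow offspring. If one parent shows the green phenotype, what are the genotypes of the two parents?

Observed offspring: 153 green, 51 yellow
The observed ratio simplifies to 3:1. Yellow (gg) offspring appear, so each parent must contribute one g allele. The parent stated to show green carries G, so it is Gg. The other parent is then either Gg or gg: Gg × gg would give a 1:1 split, whereas Gg × Gg gives 3:1 — matching the data. So both parents are heterozygous (Gg × Gg).
Parent genotypes: Gg × Gg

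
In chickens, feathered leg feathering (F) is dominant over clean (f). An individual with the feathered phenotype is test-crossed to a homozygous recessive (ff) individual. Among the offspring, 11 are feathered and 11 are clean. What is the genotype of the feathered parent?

Test cross: ? × ff
Offspring: 11 feathered, 11 clean — approximately 1:1.
A 1:1 ratio in a test cross indicates the unknown parent is heterozygous (Ff).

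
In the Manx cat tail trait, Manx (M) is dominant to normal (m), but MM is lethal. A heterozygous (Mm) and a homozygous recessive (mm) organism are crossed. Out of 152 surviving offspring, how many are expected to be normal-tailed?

Cross: Mm × mm
Punnett square offspring (before lethality): 2 Mm, 2 mm
No MM offspring are produced in this cross.
normal-tailed: 2 out of 4 → fraction 1/2
Expected count = 1/2 × 152 = 76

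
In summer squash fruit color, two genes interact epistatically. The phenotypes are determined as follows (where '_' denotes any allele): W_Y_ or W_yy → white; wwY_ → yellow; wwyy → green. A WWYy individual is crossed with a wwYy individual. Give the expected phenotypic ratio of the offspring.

Cross: WWYy × wwYy — consider each gene separately:
W gene: WW × ww → 4 Ww → 4 W_ (out of 4)
Y gene: Yy × Yy → 1 YY, 2 Yy, 1 yy → 3 Y_ : 1 yy (out of 4)
Genotype classes (out of 4 × 4 = 16): W_Y_ = 4×3 = 12; W_yy = 4×1 = 4
Apply the phenotype rules: W_Y_ (12) + W_yy (4) → white
Phenotype counts (out of 16): 16 white
Ratio: all white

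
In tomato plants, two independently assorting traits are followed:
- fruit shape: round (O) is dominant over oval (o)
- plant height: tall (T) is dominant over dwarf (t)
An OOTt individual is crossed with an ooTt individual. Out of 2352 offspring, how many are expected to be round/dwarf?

Dihybrid cross OOTt × ooTt — consider each gene separately:
fruit shape: OO × oo → 4 Oo → 4 O_ (out of 4)
plant height: Tt × Tt → 1 TT, 2 Tt, 1 tt → 3 T_ : 1 tt (out of 4)
Combine (counts out of 4 × 4 = 16): round/tall (O_T_) = 4×3 = 12; round/dwarf (O_tt) = 4×1 = 4
Phenotype counts (out of 16): 12 round/tall, 4 round/dwarf
round/dwarf: 4 out of 16 → fraction 1/4
Expected count = 1/4 × 2352 = 588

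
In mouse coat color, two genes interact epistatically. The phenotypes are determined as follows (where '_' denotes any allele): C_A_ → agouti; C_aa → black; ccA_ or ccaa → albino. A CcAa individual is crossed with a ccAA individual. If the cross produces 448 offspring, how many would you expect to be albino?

Cross: CcAa × ccAA — consider each gene separately:
C gene: Cc × cc → 2 Cc, 2 cc → 2 C_ : 2 cc (out of 4)
A gene: Aa × AA → 2 AA, 2 Aa → 4 A_ (out of 4)
Genotype classes (out of 4 × 4 = 16): C_A_ = 2×4 = 8; ccA_ = 2×4 = 8
Apply the phenotype rules: C_A_ (8) → agouti; ccA_ (8) → albino
Phenotype counts (out of 16): 8 agouti, 8 albino
albino: 8 out of 16 → fraction 1/2
Expected count = 1/2 × 448 = 224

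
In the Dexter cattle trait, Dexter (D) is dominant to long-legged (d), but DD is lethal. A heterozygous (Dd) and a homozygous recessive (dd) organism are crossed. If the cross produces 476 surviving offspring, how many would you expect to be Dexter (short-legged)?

Cross: Dd × dd
Punnett square offspring (before lethality): 2 Dd, 2 dd
No DD offspring are produced in this cross.
Dexter (short-legged): 2 out of 4 → fraction 1/2
Expected count = 1/2 × 476 = 238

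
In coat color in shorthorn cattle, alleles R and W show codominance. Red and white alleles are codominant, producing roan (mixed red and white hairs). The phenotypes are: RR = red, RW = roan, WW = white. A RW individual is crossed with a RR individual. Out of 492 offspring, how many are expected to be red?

Punnett square for RW × RR:
Offspring genotypes: 2 RR, 2 RW
Phenotype counts: 2 red, 2 roan
red: 2 out of 4 → fraction 1/2
Expected count = 1/2 × 492 = 246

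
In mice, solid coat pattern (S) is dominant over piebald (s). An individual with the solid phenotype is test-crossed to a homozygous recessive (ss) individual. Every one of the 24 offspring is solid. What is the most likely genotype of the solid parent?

Test cross: ? × ss
All offspring are solid.
If the unknown parent were heterozygous (Ss), about half of 24 offspring would be piebald; none are. The unknown parent is most likely homozygous dominant (SS).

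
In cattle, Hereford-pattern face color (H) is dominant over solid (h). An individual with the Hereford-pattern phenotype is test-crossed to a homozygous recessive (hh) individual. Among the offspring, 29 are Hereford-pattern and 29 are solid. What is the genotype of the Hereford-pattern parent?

Test cross: ? × hh
Offspring: 29 Hereford-pattern, 29 solid — approximately 1:1.
A 1:1 ratio in a test cross indicates the unknown parent is heterozygous (Hh).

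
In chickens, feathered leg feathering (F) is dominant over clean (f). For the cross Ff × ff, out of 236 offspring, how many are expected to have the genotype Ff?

Punnett square for Ff × ff:
Offspring genotypes: 2 Ff, 2 ff
Total offspring: 4
Count with target: 2
Probability: 2/4 = 1/2
Expected count = 1/2 × 236 = 118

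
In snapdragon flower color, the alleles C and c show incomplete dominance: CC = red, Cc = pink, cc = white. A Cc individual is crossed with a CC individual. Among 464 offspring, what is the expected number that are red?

Punnett square for Cc × CC:
Offspring genotypes: 2 CC, 2 Cc
Phenotype counts: 2 red, 2 pink
red: 2 out of 4 → fraction 1/2
Expected count = 1/2 × 464 = 232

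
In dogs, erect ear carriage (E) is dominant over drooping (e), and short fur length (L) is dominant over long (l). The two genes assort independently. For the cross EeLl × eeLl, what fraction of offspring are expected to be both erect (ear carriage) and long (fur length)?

Dihybrid cross EeLl × eeLl — consider each gene separately:
ear carriage: Ee × ee → 2 Ee, 2 ee → 2 E_ : 2 ee (out of 4)
fur length: Ll × Ll → 1 LL, 2 Ll, 1 ll → 3 L_ : 1 ll (out of 4)
Looking for: erect (E_) and long (ll)
P(erect) = 2/4, P(long) = 1/4
P(both) = 2/4 × 1/4 = 2/16 = 1/8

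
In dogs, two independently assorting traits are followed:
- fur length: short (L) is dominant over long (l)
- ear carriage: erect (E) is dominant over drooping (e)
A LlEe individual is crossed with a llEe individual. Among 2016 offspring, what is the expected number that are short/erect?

Dihybrid cross LlEe × llEe — consider each gene separately:
fur length: Ll × ll → 2 Ll, 2 ll → 2 L_ : 2 ll (out of 4)
ear carriage: Ee × Ee → 1 EE, 2 Ee, 1 ee → 3 E_ : 1 ee (out of 4)
Combine (counts out of 4 × 4 = 16): short/erect (L_E_) = 2×3 = 6; short/drooping (L_ee) = 2×1 = 2; long/erect (llE_) = 2×3 = 6; long/drooping (llee) = 2×1 = 2
Phenotype counts (out of 16): 6 short/erect, 2 short/drooping, 6 long/erect, 2 long/drooping
short/erect: 6 out of 16 → fraction 3/8
Expected count = 3/8 × 2016 = 756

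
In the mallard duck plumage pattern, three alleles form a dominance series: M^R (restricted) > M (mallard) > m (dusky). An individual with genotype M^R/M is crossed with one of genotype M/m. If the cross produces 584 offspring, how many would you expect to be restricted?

Cross: M^R/M × M/m
Allele dominance: M^R > M > m
Offspring genotypes: 1 M^R/M, 1 M^R/m, 1 M/M, 1 M/m
Phenotype counts: 2 restricted, 2 mallard
restricted: 2 out of 4 → fraction 1/2
Expected count = 1/2 × 584 = 292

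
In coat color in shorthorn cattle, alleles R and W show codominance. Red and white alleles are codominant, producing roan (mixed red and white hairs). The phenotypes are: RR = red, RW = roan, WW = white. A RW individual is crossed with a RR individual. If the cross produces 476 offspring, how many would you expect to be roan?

Punnett square for RW × RR:
Offspring genotypes: 2 RR, 2 RW
Phenotype counts: 2 red, 2 roan
roan: 2 out of 4 → fraction 1/2
Expected count = 1/2 × 476 = 238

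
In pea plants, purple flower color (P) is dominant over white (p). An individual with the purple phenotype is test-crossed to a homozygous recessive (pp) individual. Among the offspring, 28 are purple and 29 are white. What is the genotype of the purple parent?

Test cross: ? × pp
Offspring: 28 purple, 29 white — approximately 1:1.
A 1:1 ratio in a test cross indicates the unknown parent is heterozygous (Pp).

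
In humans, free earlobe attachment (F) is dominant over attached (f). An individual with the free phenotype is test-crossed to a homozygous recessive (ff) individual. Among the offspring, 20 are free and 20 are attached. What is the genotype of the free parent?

Test cross: ? × ff
Offspring: 20 free, 20 attached — approximately 1:1.
A 1:1 ratio in a test cross indicates the unknown parent is heterozygous (Ff).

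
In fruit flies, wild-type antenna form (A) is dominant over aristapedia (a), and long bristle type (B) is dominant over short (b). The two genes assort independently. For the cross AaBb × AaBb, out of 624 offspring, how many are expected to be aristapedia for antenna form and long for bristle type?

Dihybrid cross AaBb × AaBb — consider each gene separately:
antenna form: Aa × Aa → 1 AA, 2 Aa, 1 aa → 3 A_ : 1 aa (out of 4)
bristle type: Bb × Bb → 1 BB, 2 Bb, 1 bb → 3 B_ : 1 bb (out of 4)
Looking for: aristapedia (aa) and long (B_)
P(aristapedia) = 1/4, P(long) = 3/4
P(both) = 1/4 × 3/4 = 3/16
Expected count = 3/16 × 624 = 117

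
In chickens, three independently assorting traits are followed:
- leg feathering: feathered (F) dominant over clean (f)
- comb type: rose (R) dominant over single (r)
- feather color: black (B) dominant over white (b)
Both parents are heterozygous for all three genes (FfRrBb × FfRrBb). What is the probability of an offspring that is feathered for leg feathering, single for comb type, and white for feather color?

Trihybrid cross: FfRrBb × FfRrBb
Each trait segregates independently with a 3:1 phenotypic ratio, so each gene contributes 3/4 (dominant) or 1/4 (recessive).
Target: feathered (leg feathering), single (comb type), white (feather color)
Probability = product of independent per-trait probabilities
= 3/4 × 1/4 × 1/4 = 3/64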